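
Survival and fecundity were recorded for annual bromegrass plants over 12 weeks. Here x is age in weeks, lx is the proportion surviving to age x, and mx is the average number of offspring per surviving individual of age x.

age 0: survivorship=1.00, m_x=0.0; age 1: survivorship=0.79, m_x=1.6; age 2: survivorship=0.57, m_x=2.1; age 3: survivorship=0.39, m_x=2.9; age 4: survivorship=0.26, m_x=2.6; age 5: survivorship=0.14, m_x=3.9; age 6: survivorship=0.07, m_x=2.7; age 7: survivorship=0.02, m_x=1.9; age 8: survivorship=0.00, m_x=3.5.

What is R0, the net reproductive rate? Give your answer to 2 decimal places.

lx·mx by age: 0, 1.264, 1.197, 1.131, 0.676, 0.546, 0.189, 0.038, 0
R0 = Σ lx·mx = 5.041 → 5.04

5.04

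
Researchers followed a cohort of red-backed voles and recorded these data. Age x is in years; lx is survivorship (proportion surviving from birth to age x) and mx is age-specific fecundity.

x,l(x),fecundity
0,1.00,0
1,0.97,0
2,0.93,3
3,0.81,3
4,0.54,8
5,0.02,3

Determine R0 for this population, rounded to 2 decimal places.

9.60

lx·mx by age: 0, 0, 2.79, 2.43, 4.32, 0.06
R0 = Σ lx·mx = 9.6 → 9.60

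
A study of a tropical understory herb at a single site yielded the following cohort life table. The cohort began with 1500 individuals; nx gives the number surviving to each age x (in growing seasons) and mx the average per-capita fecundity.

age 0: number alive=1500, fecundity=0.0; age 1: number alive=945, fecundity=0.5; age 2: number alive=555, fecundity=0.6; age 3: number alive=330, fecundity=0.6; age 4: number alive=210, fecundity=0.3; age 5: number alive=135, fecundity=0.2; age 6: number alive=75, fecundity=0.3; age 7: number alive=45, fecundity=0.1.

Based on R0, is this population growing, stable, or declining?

declining

lx = nx/n0 = nx/1500: 1, 0.63, 0.37, 0.22, 0.14, 0.09, 0.05, 0.03
R0 = Σ lx·mx = 0 + 0.315 + 0.222 + 0.132 + 0.042 + 0.018 + 0.015 + 0.003 = 0.747
R0 < 1, so the population is declining.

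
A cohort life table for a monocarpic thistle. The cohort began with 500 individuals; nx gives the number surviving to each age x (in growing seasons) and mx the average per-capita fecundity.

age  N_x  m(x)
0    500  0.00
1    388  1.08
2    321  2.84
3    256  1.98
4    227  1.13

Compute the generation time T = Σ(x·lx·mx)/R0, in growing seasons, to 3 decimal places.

lx = nx/n0 = nx/500: 1, 0.776, 0.642, 0.512, 0.454
lx·mx: 0, 0.83808, 1.82328, 1.01376, 0.51302 → R0 = 4.18814
x·lx·mx: 0, 0.83808, 3.64656, 3.04128, 2.05208 → Σ = 9.578
T = 9.578 / 4.18814 = 2.286934… → 2.287

2.287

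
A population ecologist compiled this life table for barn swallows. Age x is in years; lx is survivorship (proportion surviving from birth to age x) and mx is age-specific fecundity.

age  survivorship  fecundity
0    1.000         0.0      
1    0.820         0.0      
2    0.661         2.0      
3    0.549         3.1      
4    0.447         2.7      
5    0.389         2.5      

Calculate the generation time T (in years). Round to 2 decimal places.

lx·mx: 0, 0, 1.322, 1.7019, 1.2069, 0.9725 → R0 = 5.2033
x·lx·mx: 0, 0, 2.644, 5.1057, 4.8276, 4.8625 → Σ = 17.4398
T = 17.4398 / 5.2033 = 3.351681… → 3.35

3.35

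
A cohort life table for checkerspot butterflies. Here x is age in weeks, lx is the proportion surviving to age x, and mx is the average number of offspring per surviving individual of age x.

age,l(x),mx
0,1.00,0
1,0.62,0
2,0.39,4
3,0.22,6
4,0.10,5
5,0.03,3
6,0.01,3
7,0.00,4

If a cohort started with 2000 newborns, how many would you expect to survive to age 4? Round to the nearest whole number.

200

Expected survivors = N0 · l_4 = 2000 × 0.10 = 200 → 200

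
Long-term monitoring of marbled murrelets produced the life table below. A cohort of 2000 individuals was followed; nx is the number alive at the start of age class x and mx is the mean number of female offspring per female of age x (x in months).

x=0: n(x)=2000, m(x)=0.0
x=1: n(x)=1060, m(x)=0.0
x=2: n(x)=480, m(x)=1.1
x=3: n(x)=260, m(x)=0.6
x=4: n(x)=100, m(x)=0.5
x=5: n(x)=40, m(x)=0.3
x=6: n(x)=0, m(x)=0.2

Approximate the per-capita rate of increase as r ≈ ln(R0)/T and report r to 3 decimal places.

-0.412

lx = nx/n0 = nx/2000: 1, 0.53, 0.24, 0.13, 0.05, 0.02, 0
R0 = Σ lx·mx = 0 + 0 + 0.264 + 0.078 + 0.025 + 0.006 + 0 = 0.373
Σ x·lx·mx = 0.892; T = 0.892/0.373 = 2.39142…
r ≈ ln(R0)/T = ln(0.373)/2.39142… = -0.41238… → -0.412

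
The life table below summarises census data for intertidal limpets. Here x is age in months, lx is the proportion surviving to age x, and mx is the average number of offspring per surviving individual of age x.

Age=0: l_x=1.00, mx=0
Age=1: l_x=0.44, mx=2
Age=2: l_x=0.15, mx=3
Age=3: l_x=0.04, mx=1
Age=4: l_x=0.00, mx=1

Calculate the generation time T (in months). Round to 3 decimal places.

1.387

lx·mx: 0, 0.88, 0.45, 0.04, 0 → R0 = 1.37
x·lx·mx: 0, 0.88, 0.9, 0.12, 0 → Σ = 1.9
T = 1.9 / 1.37 = 1.386861… → 1.387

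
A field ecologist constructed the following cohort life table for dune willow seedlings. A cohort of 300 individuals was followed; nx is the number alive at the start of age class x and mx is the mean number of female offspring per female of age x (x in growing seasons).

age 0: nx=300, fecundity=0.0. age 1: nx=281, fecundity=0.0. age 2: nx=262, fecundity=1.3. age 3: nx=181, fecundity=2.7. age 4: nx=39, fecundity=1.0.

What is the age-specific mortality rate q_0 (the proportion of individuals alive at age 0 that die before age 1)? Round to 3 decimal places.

lx = nx/n0 = nx/300: 1, 0.93667…, 0.87333…, 0.60333…, 0.13
q_0 = (l_0 − l_1) / l_0 = (1 − 0.936667…) / 1
     = 0.063333… / 1 = 0.063333… → 0.063

0.063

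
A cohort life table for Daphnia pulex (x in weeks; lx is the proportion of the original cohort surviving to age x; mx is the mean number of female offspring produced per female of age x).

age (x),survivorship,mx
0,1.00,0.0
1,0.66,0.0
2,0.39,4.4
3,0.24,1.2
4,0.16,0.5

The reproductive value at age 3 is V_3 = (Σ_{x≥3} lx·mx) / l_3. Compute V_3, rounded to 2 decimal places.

lx·mx for x ≥ 3: 0.288, 0.08 → sum = 0.368
V_3 = 0.368 / l_3 = 0.368 / 0.24 = 1.533333… → 1.53

1.53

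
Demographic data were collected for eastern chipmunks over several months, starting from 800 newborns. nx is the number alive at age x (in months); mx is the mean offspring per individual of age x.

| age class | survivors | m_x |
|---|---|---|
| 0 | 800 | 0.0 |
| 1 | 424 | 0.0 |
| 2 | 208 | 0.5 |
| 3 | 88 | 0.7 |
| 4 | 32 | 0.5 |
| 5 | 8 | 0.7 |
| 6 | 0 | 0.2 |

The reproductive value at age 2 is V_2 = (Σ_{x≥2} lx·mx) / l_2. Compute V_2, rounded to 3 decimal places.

0.900

lx = nx/n0 = nx/800: 1, 0.53, 0.26, 0.11, 0.04, 0.01, 0
lx·mx for x ≥ 2: 0.13, 0.077, 0.02, 0.007, 0 → sum = 0.234
V_2 = 0.234 / l_2 = 0.234 / 0.26 = 0.9 → 0.900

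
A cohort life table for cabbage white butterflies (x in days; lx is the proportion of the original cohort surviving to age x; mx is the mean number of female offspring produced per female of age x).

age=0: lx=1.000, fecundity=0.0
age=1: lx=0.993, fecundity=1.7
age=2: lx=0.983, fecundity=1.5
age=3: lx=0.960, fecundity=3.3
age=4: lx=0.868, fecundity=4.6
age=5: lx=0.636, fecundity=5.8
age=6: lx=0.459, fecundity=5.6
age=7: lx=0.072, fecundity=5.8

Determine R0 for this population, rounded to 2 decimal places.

17.00

lx·mx by age: 0, 1.6881, 1.4745, 3.168, 3.9928, 3.6888, 2.5704, 0.4176
R0 = Σ lx·mx = 17.0002 → 17.00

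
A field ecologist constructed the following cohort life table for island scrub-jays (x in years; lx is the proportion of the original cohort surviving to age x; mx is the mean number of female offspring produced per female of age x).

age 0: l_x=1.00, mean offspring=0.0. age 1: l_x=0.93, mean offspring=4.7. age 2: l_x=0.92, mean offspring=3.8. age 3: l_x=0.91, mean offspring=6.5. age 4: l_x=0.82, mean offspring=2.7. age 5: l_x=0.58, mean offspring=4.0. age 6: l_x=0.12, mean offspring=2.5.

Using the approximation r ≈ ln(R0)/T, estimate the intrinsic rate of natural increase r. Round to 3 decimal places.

1.060

R0 = Σ lx·mx = 0 + 4.371 + 3.496 + 5.915 + 2.214 + 2.32 + 0.3 = 18.616
Σ x·lx·mx = 51.364; T = 51.364/18.616 = 2.75913…
r ≈ ln(R0)/T = ln(18.616)/2.75913… = 1.05976… → 1.060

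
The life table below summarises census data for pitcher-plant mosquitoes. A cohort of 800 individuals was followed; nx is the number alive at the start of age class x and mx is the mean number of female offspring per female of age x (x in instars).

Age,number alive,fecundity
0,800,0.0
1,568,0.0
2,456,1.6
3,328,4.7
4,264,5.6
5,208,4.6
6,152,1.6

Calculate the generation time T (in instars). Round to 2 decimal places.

lx = nx/n0 = nx/800: 1, 0.71, 0.57, 0.41, 0.33, 0.26, 0.19
lx·mx: 0, 0, 0.912, 1.927, 1.848, 1.196, 0.304 → R0 = 6.187
x·lx·mx: 0, 0, 1.824, 5.781, 7.392, 5.98, 1.824 → Σ = 22.801
T = 22.801 / 6.187 = 3.685308… → 3.69

3.69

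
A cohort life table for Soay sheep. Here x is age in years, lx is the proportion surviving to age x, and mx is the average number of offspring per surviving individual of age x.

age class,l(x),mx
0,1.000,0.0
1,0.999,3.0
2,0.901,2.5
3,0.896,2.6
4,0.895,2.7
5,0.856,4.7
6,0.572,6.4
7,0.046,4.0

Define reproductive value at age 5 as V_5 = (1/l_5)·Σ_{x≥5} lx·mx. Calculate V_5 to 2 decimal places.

9.19

lx·mx for x ≥ 5: 4.0232, 3.6608, 0.184 → sum = 7.868
V_5 = 7.868 / l_5 = 7.868 / 0.856 = 9.191589… → 9.19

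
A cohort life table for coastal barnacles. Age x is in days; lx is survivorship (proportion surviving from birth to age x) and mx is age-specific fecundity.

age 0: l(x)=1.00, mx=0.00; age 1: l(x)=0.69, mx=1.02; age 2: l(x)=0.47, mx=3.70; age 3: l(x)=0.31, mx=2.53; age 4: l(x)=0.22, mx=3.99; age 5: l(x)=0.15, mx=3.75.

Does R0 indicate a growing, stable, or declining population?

R0 = Σ lx·mx = 0 + 0.7038 + 1.739 + 0.7843 + 0.8778 + 0.5625 = 4.6674
R0 > 1, so the population is growing.

growing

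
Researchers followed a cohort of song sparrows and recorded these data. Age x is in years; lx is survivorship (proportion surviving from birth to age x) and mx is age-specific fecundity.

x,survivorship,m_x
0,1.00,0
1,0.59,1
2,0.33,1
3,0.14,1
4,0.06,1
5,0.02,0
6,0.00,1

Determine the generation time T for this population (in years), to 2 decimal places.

1.71

lx·mx: 0, 0.59, 0.33, 0.14, 0.06, 0, 0 → R0 = 1.12
x·lx·mx: 0, 0.59, 0.66, 0.42, 0.24, 0, 0 → Σ = 1.91
T = 1.91 / 1.12 = 1.705357… → 1.71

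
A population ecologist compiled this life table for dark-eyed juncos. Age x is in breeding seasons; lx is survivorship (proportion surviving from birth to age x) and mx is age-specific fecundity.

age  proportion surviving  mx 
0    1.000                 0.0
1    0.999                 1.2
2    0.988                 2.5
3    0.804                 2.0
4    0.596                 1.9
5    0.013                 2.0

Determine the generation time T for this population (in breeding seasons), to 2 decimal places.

lx·mx: 0, 1.1988, 2.47, 1.608, 1.1324, 0.026 → R0 = 6.4352
x·lx·mx: 0, 1.1988, 4.94, 4.824, 4.5296, 0.13 → Σ = 15.6224
T = 15.6224 / 6.4352 = 2.427648… → 2.43

2.43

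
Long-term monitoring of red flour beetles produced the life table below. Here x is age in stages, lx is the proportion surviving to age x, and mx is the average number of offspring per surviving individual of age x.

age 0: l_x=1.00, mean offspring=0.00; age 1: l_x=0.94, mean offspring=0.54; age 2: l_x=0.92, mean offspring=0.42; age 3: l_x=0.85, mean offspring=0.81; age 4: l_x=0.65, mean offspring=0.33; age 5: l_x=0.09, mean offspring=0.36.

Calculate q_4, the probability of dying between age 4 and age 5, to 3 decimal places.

0.862

q_4 = (l_4 − l_5) / l_4 = (0.65 − 0.09) / 0.65
     = 0.56 / 0.65 = 0.861538… → 0.862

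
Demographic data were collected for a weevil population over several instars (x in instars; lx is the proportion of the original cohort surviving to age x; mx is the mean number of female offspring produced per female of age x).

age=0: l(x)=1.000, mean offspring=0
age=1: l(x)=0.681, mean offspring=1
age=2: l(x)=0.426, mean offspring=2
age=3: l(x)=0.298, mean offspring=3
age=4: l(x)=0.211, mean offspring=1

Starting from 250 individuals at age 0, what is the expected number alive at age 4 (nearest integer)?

53

Expected survivors = N0 · l_4 = 250 × 0.211 = 52.75 → 53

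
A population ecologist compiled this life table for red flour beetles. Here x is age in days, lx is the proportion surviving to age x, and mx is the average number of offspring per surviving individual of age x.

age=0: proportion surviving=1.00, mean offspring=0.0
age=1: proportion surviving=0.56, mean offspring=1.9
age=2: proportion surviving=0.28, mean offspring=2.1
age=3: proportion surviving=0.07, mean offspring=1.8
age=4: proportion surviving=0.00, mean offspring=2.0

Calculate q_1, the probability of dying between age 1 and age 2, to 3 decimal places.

q_1 = (l_1 − l_2) / l_1 = (0.56 − 0.28) / 0.56
     = 0.28 / 0.56 = 0.5 → 0.500

0.500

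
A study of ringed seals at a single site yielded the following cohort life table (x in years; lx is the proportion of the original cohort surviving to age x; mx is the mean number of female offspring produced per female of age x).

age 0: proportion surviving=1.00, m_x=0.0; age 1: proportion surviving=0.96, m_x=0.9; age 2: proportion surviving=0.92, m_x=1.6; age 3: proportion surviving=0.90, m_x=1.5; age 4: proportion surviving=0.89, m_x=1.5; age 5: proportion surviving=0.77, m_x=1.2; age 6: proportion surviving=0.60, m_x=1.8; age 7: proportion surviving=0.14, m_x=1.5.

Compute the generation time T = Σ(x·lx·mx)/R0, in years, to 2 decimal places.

lx·mx: 0, 0.864, 1.472, 1.35, 1.335, 0.924, 1.08, 0.21 → R0 = 7.235
x·lx·mx: 0, 0.864, 2.944, 4.05, 5.34, 4.62, 6.48, 1.47 → Σ = 25.768
T = 25.768 / 7.235 = 3.561576… → 3.56

3.56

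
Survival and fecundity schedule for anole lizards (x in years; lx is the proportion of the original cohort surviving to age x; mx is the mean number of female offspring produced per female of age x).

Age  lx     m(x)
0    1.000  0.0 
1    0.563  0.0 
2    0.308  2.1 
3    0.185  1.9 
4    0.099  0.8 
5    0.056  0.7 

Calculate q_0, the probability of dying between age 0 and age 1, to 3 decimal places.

q_0 = (l_0 − l_1) / l_0 = (1 − 0.563) / 1
     = 0.437 / 1 = 0.437 → 0.437

0.437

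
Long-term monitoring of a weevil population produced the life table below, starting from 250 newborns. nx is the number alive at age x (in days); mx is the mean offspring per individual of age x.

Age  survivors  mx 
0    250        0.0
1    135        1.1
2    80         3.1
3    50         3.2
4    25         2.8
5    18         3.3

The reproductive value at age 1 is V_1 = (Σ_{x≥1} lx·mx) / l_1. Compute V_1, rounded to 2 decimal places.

lx = nx/n0 = nx/250: 1, 0.54, 0.32, 0.2, 0.1, 0.072
lx·mx for x ≥ 1: 0.594, 0.992, 0.64, 0.28, 0.2376 → sum = 2.7436
V_1 = 2.7436 / l_1 = 2.7436 / 0.54 = 5.080741… → 5.08

5.08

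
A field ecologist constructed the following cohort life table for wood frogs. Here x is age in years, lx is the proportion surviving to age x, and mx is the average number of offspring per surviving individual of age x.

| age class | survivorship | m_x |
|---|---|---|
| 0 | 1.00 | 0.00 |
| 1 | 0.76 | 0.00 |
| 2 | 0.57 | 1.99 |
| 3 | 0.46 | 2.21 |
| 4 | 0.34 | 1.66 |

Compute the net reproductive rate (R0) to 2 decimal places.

lx·mx by age: 0, 0, 1.1343, 1.0166, 0.5644
R0 = Σ lx·mx = 2.7153 → 2.72

2.72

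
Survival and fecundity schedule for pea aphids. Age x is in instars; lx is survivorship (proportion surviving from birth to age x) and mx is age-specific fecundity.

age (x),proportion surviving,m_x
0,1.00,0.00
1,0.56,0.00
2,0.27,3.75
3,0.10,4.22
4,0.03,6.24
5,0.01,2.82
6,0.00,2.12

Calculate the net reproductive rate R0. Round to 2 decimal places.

lx·mx by age: 0, 0, 1.0125, 0.422, 0.1872, 0.0282, 0
R0 = Σ lx·mx = 1.6499 → 1.65

1.65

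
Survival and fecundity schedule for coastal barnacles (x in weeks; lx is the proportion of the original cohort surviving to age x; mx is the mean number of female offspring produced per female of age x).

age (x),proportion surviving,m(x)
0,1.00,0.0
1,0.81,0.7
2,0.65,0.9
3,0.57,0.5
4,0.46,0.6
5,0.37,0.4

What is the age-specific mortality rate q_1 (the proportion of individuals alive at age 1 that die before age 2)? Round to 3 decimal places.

0.198

q_1 = (l_1 − l_2) / l_1 = (0.81 − 0.65) / 0.81
     = 0.16 / 0.81 = 0.197531… → 0.198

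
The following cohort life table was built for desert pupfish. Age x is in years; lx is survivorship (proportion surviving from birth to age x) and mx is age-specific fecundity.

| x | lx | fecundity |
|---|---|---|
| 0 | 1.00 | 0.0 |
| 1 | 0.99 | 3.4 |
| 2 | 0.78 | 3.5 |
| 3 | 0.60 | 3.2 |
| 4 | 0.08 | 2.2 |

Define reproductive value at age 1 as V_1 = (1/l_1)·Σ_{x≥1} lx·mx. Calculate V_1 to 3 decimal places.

8.275

lx·mx for x ≥ 1: 3.366, 2.73, 1.92, 0.176 → sum = 8.192
V_1 = 8.192 / l_1 = 8.192 / 0.99 = 8.274747… → 8.275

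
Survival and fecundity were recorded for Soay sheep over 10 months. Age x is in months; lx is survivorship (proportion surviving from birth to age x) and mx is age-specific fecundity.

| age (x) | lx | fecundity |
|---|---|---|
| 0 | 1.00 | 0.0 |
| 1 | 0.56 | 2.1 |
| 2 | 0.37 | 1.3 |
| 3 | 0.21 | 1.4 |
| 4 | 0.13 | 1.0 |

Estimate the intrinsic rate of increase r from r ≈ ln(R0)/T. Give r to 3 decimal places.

0.431

R0 = Σ lx·mx = 0 + 1.176 + 0.481 + 0.294 + 0.13 = 2.081
Σ x·lx·mx = 3.54; T = 3.54/2.081 = 1.70111…
r ≈ ln(R0)/T = ln(2.081)/1.70111… = 0.43081… → 0.431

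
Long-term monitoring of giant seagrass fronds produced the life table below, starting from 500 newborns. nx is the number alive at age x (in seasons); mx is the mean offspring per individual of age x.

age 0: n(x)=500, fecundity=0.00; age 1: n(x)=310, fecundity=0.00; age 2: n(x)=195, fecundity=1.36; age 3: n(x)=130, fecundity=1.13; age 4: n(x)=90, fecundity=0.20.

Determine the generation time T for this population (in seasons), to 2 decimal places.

lx = nx/n0 = nx/500: 1, 0.62, 0.39, 0.26, 0.18
lx·mx: 0, 0, 0.5304, 0.2938, 0.036 → R0 = 0.8602
x·lx·mx: 0, 0, 1.0608, 0.8814, 0.144 → Σ = 2.0862
T = 2.0862 / 0.8602 = 2.42525… → 2.43

2.43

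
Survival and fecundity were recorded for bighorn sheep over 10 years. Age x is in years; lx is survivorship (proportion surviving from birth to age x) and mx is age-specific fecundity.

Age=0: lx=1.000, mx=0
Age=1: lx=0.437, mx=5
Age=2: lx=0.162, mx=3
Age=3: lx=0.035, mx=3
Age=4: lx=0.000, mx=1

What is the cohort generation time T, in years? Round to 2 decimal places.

lx·mx: 0, 2.185, 0.486, 0.105, 0 → R0 = 2.776
x·lx·mx: 0, 2.185, 0.972, 0.315, 0 → Σ = 3.472
T = 3.472 / 2.776 = 1.25072… → 1.25

1.25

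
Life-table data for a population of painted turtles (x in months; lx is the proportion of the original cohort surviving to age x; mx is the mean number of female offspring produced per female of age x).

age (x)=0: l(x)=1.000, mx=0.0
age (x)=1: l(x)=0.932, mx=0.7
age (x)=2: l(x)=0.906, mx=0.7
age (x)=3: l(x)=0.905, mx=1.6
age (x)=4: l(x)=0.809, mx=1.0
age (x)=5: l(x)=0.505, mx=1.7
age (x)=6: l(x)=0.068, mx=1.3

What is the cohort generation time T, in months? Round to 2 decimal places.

3.19

lx·mx: 0, 0.6524, 0.6342, 1.448, 0.809, 0.8585, 0.0884 → R0 = 4.4905
x·lx·mx: 0, 0.6524, 1.2684, 4.344, 3.236, 4.2925, 0.5304 → Σ = 14.3237
T = 14.3237 / 4.4905 = 3.189778… → 3.19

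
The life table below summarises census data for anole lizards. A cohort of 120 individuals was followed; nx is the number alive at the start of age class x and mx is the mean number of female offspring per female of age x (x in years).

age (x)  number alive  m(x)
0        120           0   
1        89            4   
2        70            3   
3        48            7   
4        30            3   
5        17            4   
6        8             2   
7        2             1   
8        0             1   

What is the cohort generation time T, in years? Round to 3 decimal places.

lx = nx/n0 = nx/120: 1, 0.74167…, 0.58333…, 0.4, 0.25, 0.14167…, 0.06667…, 0.01667…, 0
lx·mx: 0, 2.966667…, 1.75…, 2.8, 0.75, 0.566667…, 0.133333…, 0.016667…, 0 → R0 = 8.983333…
x·lx·mx: 0, 2.966667…, 3.5…, 8.4, 3, 2.833333…, 0.8…, 0.116667…, 0 → Σ = 21.616667…
T = 21.616667… / 8.983333… = 2.406308… → 2.406

2.406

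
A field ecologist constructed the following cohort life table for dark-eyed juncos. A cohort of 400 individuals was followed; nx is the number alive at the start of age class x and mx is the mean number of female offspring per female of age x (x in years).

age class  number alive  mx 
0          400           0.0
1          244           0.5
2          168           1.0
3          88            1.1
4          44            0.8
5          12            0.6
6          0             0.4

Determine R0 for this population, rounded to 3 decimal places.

1.073

lx = nx/n0 = nx/400: 1, 0.61, 0.42, 0.22, 0.11, 0.03, 0
lx·mx by age: 0, 0.305, 0.42, 0.242, 0.088, 0.018, 0
R0 = Σ lx·mx = 1.073 → 1.073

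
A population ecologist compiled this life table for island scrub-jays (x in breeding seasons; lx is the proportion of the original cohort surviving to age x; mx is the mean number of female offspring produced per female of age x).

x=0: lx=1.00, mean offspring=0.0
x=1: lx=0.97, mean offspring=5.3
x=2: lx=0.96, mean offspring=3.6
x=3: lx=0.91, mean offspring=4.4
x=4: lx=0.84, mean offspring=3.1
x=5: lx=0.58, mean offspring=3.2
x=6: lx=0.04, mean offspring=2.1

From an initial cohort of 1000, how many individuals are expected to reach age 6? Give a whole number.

Expected survivors = N0 · l_6 = 1000 × 0.04 = 40 → 40

40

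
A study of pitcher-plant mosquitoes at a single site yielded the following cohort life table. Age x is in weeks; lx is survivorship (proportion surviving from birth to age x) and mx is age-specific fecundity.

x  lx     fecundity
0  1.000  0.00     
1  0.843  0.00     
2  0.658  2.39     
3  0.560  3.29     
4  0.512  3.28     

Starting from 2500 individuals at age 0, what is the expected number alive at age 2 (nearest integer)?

Expected survivors = N0 · l_2 = 2500 × 0.658 = 1645 → 1645

1645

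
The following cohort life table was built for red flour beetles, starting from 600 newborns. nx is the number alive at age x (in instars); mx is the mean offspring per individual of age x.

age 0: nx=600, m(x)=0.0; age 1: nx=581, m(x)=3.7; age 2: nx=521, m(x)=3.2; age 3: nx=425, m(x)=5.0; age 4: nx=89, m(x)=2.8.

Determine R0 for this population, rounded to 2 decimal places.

lx = nx/n0 = nx/600: 1, 0.96833…, 0.86833…, 0.70833…, 0.14833…
lx·mx by age: 0, 3.582833…, 2.778667…, 3.541667…, 0.415333…
R0 = Σ lx·mx = 10.3185… → 10.32

10.32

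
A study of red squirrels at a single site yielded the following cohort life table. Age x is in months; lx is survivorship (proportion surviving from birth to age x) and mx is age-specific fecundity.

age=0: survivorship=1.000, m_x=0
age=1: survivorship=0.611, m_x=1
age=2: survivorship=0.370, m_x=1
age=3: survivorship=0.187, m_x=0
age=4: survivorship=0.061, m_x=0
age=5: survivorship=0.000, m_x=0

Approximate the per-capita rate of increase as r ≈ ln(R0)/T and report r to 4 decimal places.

-0.0139

R0 = Σ lx·mx = 0 + 0.611 + 0.37 + 0 + 0 + 0 = 0.981
Σ x·lx·mx = 1.351; T = 1.351/0.981 = 1.37717…
r ≈ ln(R0)/T = ln(0.981)/1.37717… = -0.013929… → -0.0139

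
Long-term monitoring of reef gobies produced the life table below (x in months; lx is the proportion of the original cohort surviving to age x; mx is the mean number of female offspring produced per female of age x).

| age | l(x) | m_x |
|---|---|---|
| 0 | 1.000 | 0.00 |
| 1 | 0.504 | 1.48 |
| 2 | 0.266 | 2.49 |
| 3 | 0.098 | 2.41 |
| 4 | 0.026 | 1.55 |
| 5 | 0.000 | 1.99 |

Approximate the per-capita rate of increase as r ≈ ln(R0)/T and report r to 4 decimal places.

0.2989

R0 = Σ lx·mx = 0 + 0.74592 + 0.66234 + 0.23618 + 0.0403 + 0 = 1.68474
Σ x·lx·mx = 2.94034; T = 2.94034/1.68474 = 1.74528…
r ≈ ln(R0)/T = ln(1.68474)/1.74528… = 0.29887… → 0.2989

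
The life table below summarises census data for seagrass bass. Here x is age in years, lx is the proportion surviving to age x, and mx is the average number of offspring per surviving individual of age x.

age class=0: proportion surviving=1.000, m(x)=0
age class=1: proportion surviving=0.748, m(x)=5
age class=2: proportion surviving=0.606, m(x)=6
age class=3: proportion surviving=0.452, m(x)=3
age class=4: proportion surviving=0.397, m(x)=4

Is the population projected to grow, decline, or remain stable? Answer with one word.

R0 = Σ lx·mx = 0 + 3.74 + 3.636 + 1.356 + 1.588 = 10.32
R0 > 1, so the population is growing.

growing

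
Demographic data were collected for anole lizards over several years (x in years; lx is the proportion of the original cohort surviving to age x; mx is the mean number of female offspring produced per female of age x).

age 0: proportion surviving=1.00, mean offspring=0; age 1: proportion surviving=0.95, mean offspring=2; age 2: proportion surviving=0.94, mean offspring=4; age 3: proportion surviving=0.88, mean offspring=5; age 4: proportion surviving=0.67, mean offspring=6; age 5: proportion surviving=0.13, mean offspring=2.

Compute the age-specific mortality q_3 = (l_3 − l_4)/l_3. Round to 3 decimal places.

0.239

q_3 = (l_3 − l_4) / l_3 = (0.88 − 0.67) / 0.88
     = 0.21 / 0.88 = 0.238636… → 0.239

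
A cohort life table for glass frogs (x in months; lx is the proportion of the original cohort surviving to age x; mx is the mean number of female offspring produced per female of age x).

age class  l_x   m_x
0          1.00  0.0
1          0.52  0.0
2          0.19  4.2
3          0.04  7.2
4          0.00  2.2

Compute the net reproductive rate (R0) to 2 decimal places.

lx·mx by age: 0, 0, 0.798, 0.288, 0
R0 = Σ lx·mx = 1.086 → 1.09

1.09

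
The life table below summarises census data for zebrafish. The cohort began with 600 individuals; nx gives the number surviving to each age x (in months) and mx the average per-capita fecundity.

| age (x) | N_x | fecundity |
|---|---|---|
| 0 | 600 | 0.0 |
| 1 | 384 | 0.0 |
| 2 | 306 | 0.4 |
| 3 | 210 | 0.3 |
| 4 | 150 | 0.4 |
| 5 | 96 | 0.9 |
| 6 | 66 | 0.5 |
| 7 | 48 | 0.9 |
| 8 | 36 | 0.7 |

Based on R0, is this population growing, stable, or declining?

declining

lx = nx/n0 = nx/600: 1, 0.64, 0.51, 0.35, 0.25, 0.16, 0.11, 0.08, 0.06
R0 = Σ lx·mx = 0 + 0 + 0.204 + 0.105 + 0.1 + 0.144 + 0.055 + 0.072 + 0.042 = 0.722
R0 < 1, so the population is declining.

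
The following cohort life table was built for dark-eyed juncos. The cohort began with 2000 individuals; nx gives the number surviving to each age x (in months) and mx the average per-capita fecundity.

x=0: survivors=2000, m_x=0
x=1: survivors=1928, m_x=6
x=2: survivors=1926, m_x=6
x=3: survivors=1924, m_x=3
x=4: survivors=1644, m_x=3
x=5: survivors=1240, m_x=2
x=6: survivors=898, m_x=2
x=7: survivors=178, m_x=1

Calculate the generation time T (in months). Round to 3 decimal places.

lx = nx/n0 = nx/2000: 1, 0.964, 0.963, 0.962, 0.822, 0.62, 0.449, 0.089
lx·mx: 0, 5.784, 5.778, 2.886, 2.466, 1.24, 0.898, 0.089 → R0 = 19.141
x·lx·mx: 0, 5.784, 11.556, 8.658, 9.864, 6.2, 5.388, 0.623 → Σ = 48.073
T = 48.073 / 19.141 = 2.51152… → 2.512

2.512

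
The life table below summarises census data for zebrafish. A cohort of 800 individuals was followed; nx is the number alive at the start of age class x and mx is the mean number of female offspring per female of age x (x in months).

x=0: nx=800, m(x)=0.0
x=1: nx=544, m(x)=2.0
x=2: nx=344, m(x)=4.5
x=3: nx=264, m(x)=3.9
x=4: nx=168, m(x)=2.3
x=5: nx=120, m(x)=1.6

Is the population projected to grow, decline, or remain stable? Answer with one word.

growing

lx = nx/n0 = nx/800: 1, 0.68, 0.43, 0.33, 0.21, 0.15
R0 = Σ lx·mx = 0 + 1.36 + 1.935 + 1.287 + 0.483 + 0.24 = 5.305
R0 > 1, so the population is growing.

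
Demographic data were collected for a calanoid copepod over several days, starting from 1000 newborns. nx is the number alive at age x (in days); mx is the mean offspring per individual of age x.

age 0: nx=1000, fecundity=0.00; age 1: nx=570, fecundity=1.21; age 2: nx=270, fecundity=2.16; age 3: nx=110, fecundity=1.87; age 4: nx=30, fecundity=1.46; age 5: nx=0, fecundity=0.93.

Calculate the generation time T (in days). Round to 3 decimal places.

lx = nx/n0 = nx/1000: 1, 0.57, 0.27, 0.11, 0.03, 0
lx·mx: 0, 0.6897, 0.5832, 0.2057, 0.0438, 0 → R0 = 1.5224
x·lx·mx: 0, 0.6897, 1.1664, 0.6171, 0.1752, 0 → Σ = 2.6484
T = 2.6484 / 1.5224 = 1.739622… → 1.740

1.740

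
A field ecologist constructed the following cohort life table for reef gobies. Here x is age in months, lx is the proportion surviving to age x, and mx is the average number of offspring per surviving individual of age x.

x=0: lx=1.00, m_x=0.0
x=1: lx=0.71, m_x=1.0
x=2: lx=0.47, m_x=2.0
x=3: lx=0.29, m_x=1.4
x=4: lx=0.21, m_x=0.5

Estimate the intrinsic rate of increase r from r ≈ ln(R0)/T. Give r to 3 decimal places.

R0 = Σ lx·mx = 0 + 0.71 + 0.94 + 0.406 + 0.105 = 2.161
Σ x·lx·mx = 4.228; T = 4.228/2.161 = 1.9565…
r ≈ ln(R0)/T = ln(2.161)/1.9565… = 0.39385… → 0.394

0.394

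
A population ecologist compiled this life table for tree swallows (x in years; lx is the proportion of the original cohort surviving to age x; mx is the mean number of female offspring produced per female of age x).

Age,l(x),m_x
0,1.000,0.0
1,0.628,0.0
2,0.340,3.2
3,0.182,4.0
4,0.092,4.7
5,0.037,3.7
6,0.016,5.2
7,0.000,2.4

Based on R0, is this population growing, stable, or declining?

R0 = Σ lx·mx = 0 + 0 + 1.088 + 0.728 + 0.4324 + 0.1369 + 0.0832 + 0 = 2.4685
R0 > 1, so the population is growing.

growing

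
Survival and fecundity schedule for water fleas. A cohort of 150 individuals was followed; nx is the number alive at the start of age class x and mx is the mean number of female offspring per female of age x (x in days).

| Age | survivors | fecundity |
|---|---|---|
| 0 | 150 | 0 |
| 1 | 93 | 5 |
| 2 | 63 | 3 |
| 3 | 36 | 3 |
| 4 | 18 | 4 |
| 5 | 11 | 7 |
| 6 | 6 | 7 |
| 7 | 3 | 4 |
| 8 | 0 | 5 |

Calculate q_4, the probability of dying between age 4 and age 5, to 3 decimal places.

0.389

lx = nx/n0 = nx/150: 1, 0.62, 0.42, 0.24, 0.12, 0.07333…, 0.04, 0.02, 0
q_4 = (l_4 − l_5) / l_4 = (0.12 − 0.073333…) / 0.12
     = 0.046667… / 0.12 = 0.388889… → 0.389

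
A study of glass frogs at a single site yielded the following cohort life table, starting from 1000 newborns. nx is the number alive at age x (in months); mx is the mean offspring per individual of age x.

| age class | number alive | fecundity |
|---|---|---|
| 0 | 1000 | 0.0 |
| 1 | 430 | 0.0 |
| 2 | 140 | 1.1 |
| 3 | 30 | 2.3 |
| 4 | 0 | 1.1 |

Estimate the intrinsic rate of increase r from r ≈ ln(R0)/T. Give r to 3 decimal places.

lx = nx/n0 = nx/1000: 1, 0.43, 0.14, 0.03, 0
R0 = Σ lx·mx = 0 + 0 + 0.154 + 0.069 + 0 = 0.223
Σ x·lx·mx = 0.515; T = 0.515/0.223 = 2.30942…
r ≈ ln(R0)/T = ln(0.223)/2.30942… = -0.64977… → -0.650

-0.650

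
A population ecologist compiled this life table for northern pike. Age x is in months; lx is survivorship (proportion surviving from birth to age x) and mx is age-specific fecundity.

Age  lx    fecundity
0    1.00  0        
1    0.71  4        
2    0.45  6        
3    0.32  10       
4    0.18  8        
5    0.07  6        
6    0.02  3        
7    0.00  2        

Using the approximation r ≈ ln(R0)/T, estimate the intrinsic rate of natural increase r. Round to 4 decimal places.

R0 = Σ lx·mx = 0 + 2.84 + 2.7 + 3.2 + 1.44 + 0.42 + 0.06 + 0 = 10.66
Σ x·lx·mx = 26.06; T = 26.06/10.66 = 2.44465…
r ≈ ln(R0)/T = ln(10.66)/2.44465… = 0.96803… → 0.9680

0.9680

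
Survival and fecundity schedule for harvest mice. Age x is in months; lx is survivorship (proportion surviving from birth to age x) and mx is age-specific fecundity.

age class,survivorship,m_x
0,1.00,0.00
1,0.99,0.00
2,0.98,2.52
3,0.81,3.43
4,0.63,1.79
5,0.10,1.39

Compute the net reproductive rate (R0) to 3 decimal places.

6.515

lx·mx by age: 0, 0, 2.4696, 2.7783, 1.1277, 0.139
R0 = Σ lx·mx = 6.5146 → 6.515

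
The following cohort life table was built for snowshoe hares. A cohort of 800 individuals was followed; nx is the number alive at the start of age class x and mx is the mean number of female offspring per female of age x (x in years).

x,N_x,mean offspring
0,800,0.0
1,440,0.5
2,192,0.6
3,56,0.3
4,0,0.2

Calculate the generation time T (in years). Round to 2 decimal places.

lx = nx/n0 = nx/800: 1, 0.55, 0.24, 0.07, 0
lx·mx: 0, 0.275, 0.144, 0.021, 0 → R0 = 0.44
x·lx·mx: 0, 0.275, 0.288, 0.063, 0 → Σ = 0.626
T = 0.626 / 0.44 = 1.422727… → 1.42

1.42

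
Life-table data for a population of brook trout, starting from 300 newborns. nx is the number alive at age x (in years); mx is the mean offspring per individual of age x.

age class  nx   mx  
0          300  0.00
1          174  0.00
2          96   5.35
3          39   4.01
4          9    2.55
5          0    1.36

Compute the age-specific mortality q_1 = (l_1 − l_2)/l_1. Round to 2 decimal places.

lx = nx/n0 = nx/300: 1, 0.58, 0.32, 0.13, 0.03, 0
q_1 = (l_1 − l_2) / l_1 = (0.58 − 0.32) / 0.58
     = 0.26 / 0.58 = 0.448276… → 0.45

0.45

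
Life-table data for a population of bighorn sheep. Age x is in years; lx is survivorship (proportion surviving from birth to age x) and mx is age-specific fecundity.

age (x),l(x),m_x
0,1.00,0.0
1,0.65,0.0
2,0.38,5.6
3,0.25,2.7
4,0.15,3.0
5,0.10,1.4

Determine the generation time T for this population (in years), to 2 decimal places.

2.59

lx·mx: 0, 0, 2.128, 0.675, 0.45, 0.14 → R0 = 3.393
x·lx·mx: 0, 0, 4.256, 2.025, 1.8, 0.7 → Σ = 8.781
T = 8.781 / 3.393 = 2.587975… → 2.59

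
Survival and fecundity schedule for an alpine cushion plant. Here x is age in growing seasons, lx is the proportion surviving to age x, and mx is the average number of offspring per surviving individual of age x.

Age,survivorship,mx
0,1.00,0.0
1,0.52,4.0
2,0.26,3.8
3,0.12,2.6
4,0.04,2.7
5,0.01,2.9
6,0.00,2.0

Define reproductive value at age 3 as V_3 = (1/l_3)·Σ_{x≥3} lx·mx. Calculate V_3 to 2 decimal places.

lx·mx for x ≥ 3: 0.312, 0.108, 0.029, 0 → sum = 0.449
V_3 = 0.449 / l_3 = 0.449 / 0.12 = 3.741667… → 3.74

3.74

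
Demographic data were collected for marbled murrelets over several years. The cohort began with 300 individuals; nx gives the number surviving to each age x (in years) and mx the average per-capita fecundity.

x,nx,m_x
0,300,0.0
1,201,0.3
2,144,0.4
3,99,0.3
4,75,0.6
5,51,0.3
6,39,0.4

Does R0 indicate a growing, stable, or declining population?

lx = nx/n0 = nx/300: 1, 0.67, 0.48, 0.33, 0.25, 0.17, 0.13
R0 = Σ lx·mx = 0 + 0.201 + 0.192 + 0.099 + 0.15 + 0.051 + 0.052 = 0.745
R0 < 1, so the population is declining.

declining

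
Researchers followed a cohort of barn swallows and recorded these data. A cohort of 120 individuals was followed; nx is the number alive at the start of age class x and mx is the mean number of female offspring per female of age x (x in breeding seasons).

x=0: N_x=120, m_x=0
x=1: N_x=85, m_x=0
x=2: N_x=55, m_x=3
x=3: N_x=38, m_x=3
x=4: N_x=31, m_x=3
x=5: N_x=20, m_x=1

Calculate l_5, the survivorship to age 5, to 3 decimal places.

l_5 = n_5/n_0 = 20/120 = 0.166667… → 0.167

0.167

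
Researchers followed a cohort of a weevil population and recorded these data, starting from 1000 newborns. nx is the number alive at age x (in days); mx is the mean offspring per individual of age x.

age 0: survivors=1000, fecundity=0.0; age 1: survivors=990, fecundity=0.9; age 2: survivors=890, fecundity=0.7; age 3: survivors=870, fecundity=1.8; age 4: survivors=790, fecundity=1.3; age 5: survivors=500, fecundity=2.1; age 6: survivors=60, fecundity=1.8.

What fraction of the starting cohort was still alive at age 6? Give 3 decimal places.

0.060

l_6 = n_6/n_0 = 60/1000 = 0.06 → 0.060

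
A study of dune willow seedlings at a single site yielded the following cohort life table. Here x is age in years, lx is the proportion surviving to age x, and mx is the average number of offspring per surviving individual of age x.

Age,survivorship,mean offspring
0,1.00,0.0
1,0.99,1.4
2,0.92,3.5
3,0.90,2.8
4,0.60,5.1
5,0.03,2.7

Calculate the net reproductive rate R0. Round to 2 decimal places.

10.27

lx·mx by age: 0, 1.386, 3.22, 2.52, 3.06, 0.081
R0 = Σ lx·mx = 10.267 → 10.27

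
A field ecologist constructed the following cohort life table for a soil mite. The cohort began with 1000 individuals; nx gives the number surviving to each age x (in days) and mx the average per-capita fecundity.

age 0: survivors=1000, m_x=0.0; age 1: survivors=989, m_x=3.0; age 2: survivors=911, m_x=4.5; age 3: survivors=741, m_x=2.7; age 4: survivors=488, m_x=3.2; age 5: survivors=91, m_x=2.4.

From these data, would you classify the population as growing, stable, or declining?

growing

lx = nx/n0 = nx/1000: 1, 0.989, 0.911, 0.741, 0.488, 0.091
R0 = Σ lx·mx = 0 + 2.967 + 4.0995 + 2.0007 + 1.5616 + 0.2184 = 10.8472
R0 > 1, so the population is growing.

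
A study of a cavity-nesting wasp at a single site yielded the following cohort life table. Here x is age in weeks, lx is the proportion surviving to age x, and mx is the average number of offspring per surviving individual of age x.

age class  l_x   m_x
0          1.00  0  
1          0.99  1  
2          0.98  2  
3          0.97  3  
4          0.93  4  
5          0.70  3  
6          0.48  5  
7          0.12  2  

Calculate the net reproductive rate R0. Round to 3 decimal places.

lx·mx by age: 0, 0.99, 1.96, 2.91, 3.72, 2.1, 2.4, 0.24
R0 = Σ lx·mx = 14.32 → 14.320

14.320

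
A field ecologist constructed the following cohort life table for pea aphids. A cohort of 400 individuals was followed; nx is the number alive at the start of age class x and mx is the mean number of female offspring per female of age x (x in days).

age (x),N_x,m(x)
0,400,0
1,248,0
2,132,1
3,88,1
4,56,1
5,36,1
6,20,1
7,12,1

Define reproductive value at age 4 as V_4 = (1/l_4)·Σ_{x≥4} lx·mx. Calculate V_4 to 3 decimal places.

lx = nx/n0 = nx/400: 1, 0.62, 0.33, 0.22, 0.14, 0.09, 0.05, 0.03
lx·mx for x ≥ 4: 0.14, 0.09, 0.05, 0.03 → sum = 0.31
V_4 = 0.31 / l_4 = 0.31 / 0.14 = 2.214286… → 2.214

2.214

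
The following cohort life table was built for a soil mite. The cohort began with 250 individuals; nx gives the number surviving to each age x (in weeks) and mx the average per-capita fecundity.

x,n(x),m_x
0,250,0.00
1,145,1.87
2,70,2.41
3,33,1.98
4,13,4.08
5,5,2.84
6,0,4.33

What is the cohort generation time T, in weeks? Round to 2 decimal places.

lx = nx/n0 = nx/250: 1, 0.58, 0.28, 0.132, 0.052, 0.02, 0
lx·mx: 0, 1.0846, 0.6748, 0.26136, 0.21216, 0.0568, 0 → R0 = 2.28972
x·lx·mx: 0, 1.0846, 1.3496, 0.78408, 0.84864, 0.284, 0 → Σ = 4.35092
T = 4.35092 / 2.28972 = 1.900197… → 1.90

1.90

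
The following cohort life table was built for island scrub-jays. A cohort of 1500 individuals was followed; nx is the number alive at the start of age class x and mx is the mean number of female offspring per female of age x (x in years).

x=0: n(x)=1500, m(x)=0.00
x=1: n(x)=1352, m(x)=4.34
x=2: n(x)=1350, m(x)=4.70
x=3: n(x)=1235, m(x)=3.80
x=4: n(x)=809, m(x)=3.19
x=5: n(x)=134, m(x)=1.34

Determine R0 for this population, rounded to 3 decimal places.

13.111

lx = nx/n0 = nx/1500: 1, 0.90133…, 0.9, 0.82333…, 0.53933…, 0.08933…
lx·mx by age: 0, 3.911787…, 4.23, 3.128667…, 1.720473…, 0.119707…
R0 = Σ lx·mx = 13.110633… → 13.111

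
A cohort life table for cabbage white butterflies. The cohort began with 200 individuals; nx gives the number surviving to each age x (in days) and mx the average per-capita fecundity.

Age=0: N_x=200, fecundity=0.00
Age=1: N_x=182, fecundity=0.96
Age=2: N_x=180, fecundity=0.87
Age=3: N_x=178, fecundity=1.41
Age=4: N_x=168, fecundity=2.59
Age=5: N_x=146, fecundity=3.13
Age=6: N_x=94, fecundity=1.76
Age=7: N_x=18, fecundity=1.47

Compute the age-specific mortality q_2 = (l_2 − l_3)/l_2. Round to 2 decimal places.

0.01

lx = nx/n0 = nx/200: 1, 0.91, 0.9, 0.89, 0.84, 0.73, 0.47, 0.09
q_2 = (l_2 − l_3) / l_2 = (0.9 − 0.89) / 0.9
     = 0.01 / 0.9 = 0.011111… → 0.01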